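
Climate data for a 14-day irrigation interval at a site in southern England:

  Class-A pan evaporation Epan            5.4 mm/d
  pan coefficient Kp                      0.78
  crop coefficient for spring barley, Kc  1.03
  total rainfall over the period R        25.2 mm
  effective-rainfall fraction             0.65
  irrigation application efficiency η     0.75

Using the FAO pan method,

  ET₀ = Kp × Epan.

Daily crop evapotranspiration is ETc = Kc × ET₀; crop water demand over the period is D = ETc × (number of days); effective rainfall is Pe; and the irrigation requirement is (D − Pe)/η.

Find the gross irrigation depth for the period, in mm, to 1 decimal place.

59.1 mm

ET₀ = 0.78 × 5.4 = 4.2120 mm/d
ETc = Kc × ET₀ = 1.03 × 4.2120 = 4.3384 mm/d
Crop demand D = ETc × 14 d = 4.3384 × 14 = 60.738 mm
Pe = 0.65 × 25.2 = 16.380 mm
D − Pe = 60.738 − 16.380 = 44.358 mm
Gross irrigation = 44.358 / 0.75 = 59.144 mm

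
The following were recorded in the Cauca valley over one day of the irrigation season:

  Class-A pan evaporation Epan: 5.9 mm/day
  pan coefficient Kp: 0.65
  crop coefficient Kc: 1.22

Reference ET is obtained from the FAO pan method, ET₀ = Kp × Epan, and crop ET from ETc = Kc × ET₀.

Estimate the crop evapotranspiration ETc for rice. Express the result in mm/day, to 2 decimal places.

4.68 mm/day

ET₀ = 0.65 × 5.9 = 3.8350 mm/d
ETc = Kc × ET₀ = 1.22 × 3.8350 = 4.6787 mm/d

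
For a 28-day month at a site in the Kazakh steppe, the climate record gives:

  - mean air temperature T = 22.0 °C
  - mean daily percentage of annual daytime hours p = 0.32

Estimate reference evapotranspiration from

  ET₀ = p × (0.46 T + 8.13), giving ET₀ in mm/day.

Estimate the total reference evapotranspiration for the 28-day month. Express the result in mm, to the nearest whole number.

ET₀ = 0.32 × (0.46 × 22.0 + 8.13) = 0.32 × 18.250 = 5.8400 mm/d
Monthly total = 5.8400 × 28 = 163.520 mm

164 mm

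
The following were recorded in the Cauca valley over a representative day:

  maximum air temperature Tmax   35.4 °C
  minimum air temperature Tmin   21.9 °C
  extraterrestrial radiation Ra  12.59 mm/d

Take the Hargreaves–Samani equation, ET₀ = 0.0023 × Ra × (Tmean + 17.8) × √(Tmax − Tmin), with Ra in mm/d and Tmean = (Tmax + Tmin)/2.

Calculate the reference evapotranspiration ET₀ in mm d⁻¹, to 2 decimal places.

Tmean = (35.4 + 21.9)/2 = 28.65 °C
ET₀ = 0.0023 × 12.59 × (28.65 + 17.8) × √13.5 = 0.0023 × 12.59 × 46.45 × 3.6742 = 4.9420 mm/d

4.94 mm d⁻¹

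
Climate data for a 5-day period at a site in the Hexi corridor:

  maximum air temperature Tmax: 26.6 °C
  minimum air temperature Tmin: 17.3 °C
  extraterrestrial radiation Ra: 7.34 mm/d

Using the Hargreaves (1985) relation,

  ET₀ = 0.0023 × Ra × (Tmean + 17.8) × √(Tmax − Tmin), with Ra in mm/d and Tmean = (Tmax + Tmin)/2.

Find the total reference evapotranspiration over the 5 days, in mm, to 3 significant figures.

Tmean = (26.6 + 17.3)/2 = 21.95 °C
ET₀ = 0.0023 × 7.34 × (21.95 + 17.8) × √9.3 = 0.0023 × 7.34 × 39.75 × 3.0496 = 2.0465 mm/d
Over 5 days: 2.0465 × 5 = 10.233 mm

10.2 mm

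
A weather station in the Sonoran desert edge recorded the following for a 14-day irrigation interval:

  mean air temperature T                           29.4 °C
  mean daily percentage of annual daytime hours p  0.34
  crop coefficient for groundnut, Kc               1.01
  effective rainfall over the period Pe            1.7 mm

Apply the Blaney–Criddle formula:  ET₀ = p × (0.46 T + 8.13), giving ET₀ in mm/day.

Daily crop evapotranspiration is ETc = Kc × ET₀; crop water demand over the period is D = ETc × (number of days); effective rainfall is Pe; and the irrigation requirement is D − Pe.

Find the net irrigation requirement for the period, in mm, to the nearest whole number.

102 mm

ET₀ = 0.34 × (0.46 × 29.4 + 8.13) = 0.34 × 21.654 = 7.3624 mm/d
ETc = Kc × ET₀ = 1.01 × 7.3624 = 7.4360 mm/d
Crop demand D = ETc × 14 d = 7.4360 × 14 = 104.104 mm
D − Pe = 104.104 − 1.7 = 102.404 mm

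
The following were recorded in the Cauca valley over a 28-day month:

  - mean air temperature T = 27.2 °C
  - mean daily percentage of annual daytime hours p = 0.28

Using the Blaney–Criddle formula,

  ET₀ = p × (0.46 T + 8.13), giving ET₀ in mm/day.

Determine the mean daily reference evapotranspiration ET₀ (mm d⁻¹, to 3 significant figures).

ET₀ = 0.28 × (0.46 × 27.2 + 8.13) = 0.28 × 20.642 = 5.7798 mm/d

5.78 mm d⁻¹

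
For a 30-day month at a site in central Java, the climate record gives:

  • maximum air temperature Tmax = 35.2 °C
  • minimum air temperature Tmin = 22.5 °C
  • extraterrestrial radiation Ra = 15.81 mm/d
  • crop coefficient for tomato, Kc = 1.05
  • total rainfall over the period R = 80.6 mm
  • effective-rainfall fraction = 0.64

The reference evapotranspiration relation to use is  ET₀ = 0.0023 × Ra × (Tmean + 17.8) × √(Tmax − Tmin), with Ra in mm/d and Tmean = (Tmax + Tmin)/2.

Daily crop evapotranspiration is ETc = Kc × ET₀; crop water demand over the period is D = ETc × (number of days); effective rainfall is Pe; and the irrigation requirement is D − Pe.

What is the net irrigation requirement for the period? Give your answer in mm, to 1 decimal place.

Tmean = (35.2 + 22.5)/2 = 28.85 °C
ET₀ = 0.0023 × 15.81 × (28.85 + 17.8) × √12.7 = 0.0023 × 15.81 × 46.65 × 3.5637 = 6.0452 mm/d
ETc = Kc × ET₀ = 1.05 × 6.0452 = 6.3475 mm/d
Crop demand D = ETc × 30 d = 6.3475 × 30 = 190.425 mm
Pe = 0.64 × 80.6 = 51.584 mm
D − Pe = 190.425 − 51.584 = 138.841 mm

138.8 mm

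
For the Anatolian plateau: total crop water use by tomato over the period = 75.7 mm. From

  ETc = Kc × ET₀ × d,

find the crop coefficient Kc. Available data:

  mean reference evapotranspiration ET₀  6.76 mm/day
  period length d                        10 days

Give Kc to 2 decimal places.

1.12

ETc = Kc × ET₀ × d  ⇒  Kc = ETc / (ET₀ × d)
Kc = 75.7 / (6.76 × 10) = 75.7 / 67.60 = 1.1198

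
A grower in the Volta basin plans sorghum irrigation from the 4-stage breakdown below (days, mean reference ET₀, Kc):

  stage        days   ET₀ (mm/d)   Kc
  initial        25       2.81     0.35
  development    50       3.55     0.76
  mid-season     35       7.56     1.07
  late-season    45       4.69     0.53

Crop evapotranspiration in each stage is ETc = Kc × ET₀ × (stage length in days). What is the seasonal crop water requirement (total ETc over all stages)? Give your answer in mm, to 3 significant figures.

554 mm

initial: 0.35 × 2.81 × 25 = 24.59 mm
development: 0.76 × 3.55 × 50 = 134.90 mm
mid-season: 1.07 × 7.56 × 35 = 283.12 mm
late-season: 0.53 × 4.69 × 45 = 111.86 mm
Seasonal total = 554.47 mm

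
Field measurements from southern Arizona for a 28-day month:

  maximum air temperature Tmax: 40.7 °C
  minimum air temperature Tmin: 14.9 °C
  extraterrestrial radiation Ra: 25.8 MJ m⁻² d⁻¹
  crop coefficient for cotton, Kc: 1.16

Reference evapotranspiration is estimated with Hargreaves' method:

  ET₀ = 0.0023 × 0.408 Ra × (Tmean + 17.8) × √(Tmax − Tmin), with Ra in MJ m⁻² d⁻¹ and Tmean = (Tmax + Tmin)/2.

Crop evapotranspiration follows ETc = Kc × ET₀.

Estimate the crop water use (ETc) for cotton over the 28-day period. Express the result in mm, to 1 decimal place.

Tmean = (40.7 + 14.9)/2 = 27.80 °C
0.408 Ra = 0.408 × 25.8 = 10.5264 mm/d equivalent
ET₀ = 0.0023 × 10.5264 × (27.80 + 17.8) × √25.8 = 0.0023 × 10.5264 × 45.60 × 5.0794 = 5.6077 mm/d
ETc = Kc × ET₀ = 1.16 × 5.6077 = 6.5049 mm/d
Over 28 days: 6.5049 × 28 = 182.137 mm

182.1 mm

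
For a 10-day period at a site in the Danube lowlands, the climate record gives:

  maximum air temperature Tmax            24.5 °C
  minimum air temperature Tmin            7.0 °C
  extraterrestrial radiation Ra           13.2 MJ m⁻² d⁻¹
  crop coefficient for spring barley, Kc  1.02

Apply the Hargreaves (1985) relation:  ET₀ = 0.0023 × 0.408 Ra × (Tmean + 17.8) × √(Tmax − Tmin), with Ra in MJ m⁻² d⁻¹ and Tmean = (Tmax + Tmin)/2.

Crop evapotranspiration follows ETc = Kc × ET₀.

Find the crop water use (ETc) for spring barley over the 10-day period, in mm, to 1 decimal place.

Tmean = (24.5 + 7.0)/2 = 15.75 °C
0.408 Ra = 0.408 × 13.2 = 5.3856 mm/d equivalent
ET₀ = 0.0023 × 5.3856 × (15.75 + 17.8) × √17.5 = 0.0023 × 5.3856 × 33.55 × 4.1833 = 1.7385 mm/d
ETc = Kc × ET₀ = 1.02 × 1.7385 = 1.7733 mm/d
Over 10 days: 1.7733 × 10 = 17.733 mm

17.7 mm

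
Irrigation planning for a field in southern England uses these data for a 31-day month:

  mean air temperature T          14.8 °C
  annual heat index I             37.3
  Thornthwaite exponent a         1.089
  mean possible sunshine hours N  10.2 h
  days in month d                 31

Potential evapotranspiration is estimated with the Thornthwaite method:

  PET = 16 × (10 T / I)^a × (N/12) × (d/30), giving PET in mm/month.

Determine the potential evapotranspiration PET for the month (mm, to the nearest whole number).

63 mm

10T/I = 10 × 14.8 / 37.3 = 3.9678
(10T/I)^a = 3.9678^1.089 = 4.4856
Uncorrected PET = 16 × 4.4856 = 71.770 mm
Correction = (N/12)(d/30) = (10.2/12)(31/30) = 0.8783
PET = 71.770 × 0.8783 = 63.036 mm/month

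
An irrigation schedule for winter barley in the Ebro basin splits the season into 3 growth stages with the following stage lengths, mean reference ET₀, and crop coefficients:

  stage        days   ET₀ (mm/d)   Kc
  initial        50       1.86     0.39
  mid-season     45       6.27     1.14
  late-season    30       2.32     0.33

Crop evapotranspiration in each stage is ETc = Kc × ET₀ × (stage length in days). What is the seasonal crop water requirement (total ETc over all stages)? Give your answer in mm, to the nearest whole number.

381 mm

initial: 0.39 × 1.86 × 50 = 36.27 mm
mid-season: 1.14 × 6.27 × 45 = 321.65 mm
late-season: 0.33 × 2.32 × 30 = 22.97 mm
Seasonal total = 380.89 mm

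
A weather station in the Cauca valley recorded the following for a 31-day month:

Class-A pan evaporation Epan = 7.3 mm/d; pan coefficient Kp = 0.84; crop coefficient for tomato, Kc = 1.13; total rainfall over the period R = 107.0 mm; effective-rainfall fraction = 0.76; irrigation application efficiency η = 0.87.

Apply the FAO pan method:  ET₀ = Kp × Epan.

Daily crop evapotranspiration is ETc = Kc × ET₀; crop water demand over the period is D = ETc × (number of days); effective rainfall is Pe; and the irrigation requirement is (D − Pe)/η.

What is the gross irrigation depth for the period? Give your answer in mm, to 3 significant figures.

ET₀ = 0.84 × 7.3 = 6.1320 mm/d
ETc = Kc × ET₀ = 1.13 × 6.1320 = 6.9292 mm/d
Crop demand D = ETc × 31 d = 6.9292 × 31 = 214.805 mm
Pe = 0.76 × 107.0 = 81.320 mm
D − Pe = 214.805 − 81.320 = 133.485 mm
Gross irrigation = 133.485 / 0.87 = 153.431 mm

153 mm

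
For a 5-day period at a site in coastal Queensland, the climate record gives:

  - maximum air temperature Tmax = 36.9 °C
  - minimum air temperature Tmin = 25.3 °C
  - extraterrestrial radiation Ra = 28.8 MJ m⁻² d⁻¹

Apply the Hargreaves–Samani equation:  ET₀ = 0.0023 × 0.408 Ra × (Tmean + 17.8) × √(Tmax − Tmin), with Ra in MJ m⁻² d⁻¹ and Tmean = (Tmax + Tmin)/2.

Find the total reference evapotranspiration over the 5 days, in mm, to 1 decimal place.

22.5 mm

Tmean = (36.9 + 25.3)/2 = 31.10 °C
0.408 Ra = 0.408 × 28.8 = 11.7504 mm/d equivalent
ET₀ = 0.0023 × 11.7504 × (31.10 + 17.8) × √11.6 = 0.0023 × 11.7504 × 48.90 × 3.4059 = 4.5011 mm/d
Over 5 days: 4.5011 × 5 = 22.506 mm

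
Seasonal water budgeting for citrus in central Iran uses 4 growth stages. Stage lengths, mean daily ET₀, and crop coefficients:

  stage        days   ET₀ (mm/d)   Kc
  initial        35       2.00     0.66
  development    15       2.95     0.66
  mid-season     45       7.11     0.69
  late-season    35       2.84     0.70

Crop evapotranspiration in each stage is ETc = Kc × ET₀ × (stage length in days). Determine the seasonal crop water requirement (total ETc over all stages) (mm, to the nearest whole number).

366 mm

initial: 0.66 × 2.00 × 35 = 46.20 mm
development: 0.66 × 2.95 × 15 = 29.21 mm
mid-season: 0.69 × 7.11 × 45 = 220.77 mm
late-season: 0.70 × 2.84 × 35 = 69.58 mm
Seasonal total = 365.76 mm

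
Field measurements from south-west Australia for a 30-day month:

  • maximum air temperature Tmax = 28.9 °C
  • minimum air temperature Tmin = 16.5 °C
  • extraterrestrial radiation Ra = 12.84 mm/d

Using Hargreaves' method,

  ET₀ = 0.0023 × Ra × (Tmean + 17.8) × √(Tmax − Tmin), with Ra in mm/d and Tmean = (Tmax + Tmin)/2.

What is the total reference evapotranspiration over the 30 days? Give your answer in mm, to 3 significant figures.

Tmean = (28.9 + 16.5)/2 = 22.70 °C
ET₀ = 0.0023 × 12.84 × (22.70 + 17.8) × √12.4 = 0.0023 × 12.84 × 40.50 × 3.5214 = 4.2118 mm/d
Over 30 days: 4.2118 × 30 = 126.354 mm

126 mm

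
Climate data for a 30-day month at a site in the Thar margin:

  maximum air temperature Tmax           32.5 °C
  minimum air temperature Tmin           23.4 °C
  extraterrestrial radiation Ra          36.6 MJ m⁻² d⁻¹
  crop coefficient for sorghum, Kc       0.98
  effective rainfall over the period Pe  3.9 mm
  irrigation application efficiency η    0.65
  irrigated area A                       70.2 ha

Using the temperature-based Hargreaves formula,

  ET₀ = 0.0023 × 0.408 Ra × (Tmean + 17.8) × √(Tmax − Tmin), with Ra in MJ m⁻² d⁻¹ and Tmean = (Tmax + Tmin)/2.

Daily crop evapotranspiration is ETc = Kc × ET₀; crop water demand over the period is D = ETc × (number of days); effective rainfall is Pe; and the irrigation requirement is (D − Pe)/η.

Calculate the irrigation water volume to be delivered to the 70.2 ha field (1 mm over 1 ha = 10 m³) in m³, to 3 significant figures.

146000 m³

Tmean = (32.5 + 23.4)/2 = 27.95 °C
0.408 Ra = 0.408 × 36.6 = 14.9328 mm/d equivalent
ET₀ = 0.0023 × 14.9328 × (27.95 + 17.8) × √9.1 = 0.0023 × 14.9328 × 45.75 × 3.0166 = 4.7400 mm/d
ETc = Kc × ET₀ = 0.98 × 4.7400 = 4.6452 mm/d
Crop demand D = ETc × 30 d = 4.6452 × 30 = 139.356 mm
D − Pe = 139.356 − 3.9 = 135.456 mm
Gross irrigation = 135.456 / 0.65 = 208.394 mm
Volume = 208.394 mm × 70.2 ha × 10 = 146292.6 m³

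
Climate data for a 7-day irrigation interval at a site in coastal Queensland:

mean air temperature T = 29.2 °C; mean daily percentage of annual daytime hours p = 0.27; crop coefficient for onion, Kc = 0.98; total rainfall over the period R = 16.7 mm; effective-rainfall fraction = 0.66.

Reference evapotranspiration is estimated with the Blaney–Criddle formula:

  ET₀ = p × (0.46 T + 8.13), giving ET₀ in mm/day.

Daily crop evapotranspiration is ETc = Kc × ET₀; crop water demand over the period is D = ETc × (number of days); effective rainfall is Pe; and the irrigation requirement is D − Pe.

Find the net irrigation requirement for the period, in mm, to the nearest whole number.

29 mm

ET₀ = 0.27 × (0.46 × 29.2 + 8.13) = 0.27 × 21.562 = 5.8217 mm/d
ETc = Kc × ET₀ = 0.98 × 5.8217 = 5.7053 mm/d
Crop demand D = ETc × 7 d = 5.7053 × 7 = 39.937 mm
Pe = 0.66 × 16.7 = 11.022 mm
D − Pe = 39.937 − 11.022 = 28.915 mm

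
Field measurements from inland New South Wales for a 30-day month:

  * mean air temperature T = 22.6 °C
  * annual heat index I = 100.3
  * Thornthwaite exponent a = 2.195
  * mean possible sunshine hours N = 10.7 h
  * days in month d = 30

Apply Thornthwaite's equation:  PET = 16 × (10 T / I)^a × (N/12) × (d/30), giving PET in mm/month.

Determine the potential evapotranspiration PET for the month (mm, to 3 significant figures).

10T/I = 10 × 22.6 / 100.3 = 2.2532
(10T/I)^a = 2.2532^2.195 = 5.9483
Uncorrected PET = 16 × 5.9483 = 95.173 mm
Correction = (N/12)(d/30) = (10.7/12)(30/30) = 0.8917
PET = 95.173 × 0.8917 = 84.866 mm/month

84.9 mm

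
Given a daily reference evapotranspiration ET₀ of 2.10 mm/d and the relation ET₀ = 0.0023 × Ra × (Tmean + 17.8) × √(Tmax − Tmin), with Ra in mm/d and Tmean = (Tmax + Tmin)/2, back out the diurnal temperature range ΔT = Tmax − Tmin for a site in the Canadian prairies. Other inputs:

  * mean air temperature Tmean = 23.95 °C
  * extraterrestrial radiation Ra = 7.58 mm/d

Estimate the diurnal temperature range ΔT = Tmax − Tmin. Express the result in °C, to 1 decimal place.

8.3 °C

√ΔT = ET₀ / [0.0023 × Ra × (Tmean+17.8)] = 2.10 / (0.0023 × 7.58 × 41.75) = 2.8851
ΔT = 2.8851² = 8.324 °C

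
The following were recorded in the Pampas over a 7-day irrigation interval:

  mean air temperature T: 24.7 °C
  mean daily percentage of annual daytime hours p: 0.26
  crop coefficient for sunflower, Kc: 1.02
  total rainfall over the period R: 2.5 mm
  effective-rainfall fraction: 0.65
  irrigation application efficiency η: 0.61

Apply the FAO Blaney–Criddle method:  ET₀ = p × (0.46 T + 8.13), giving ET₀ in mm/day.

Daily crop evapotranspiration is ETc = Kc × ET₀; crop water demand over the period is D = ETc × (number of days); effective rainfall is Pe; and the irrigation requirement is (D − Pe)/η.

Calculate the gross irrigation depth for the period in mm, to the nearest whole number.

57 mm

ET₀ = 0.26 × (0.46 × 24.7 + 8.13) = 0.26 × 19.492 = 5.0679 mm/d
ETc = Kc × ET₀ = 1.02 × 5.0679 = 5.1693 mm/d
Crop demand D = ETc × 7 d = 5.1693 × 7 = 36.185 mm
Pe = 0.65 × 2.5 = 1.625 mm
D − Pe = 36.185 − 1.625 = 34.560 mm
Gross irrigation = 34.560 / 0.61 = 56.656 mm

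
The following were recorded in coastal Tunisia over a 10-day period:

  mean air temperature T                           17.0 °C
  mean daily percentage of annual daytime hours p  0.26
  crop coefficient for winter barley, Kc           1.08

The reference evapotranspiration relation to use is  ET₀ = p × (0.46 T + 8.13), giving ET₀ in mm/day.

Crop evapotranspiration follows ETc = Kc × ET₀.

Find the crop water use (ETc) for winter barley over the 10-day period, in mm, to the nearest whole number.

ET₀ = 0.26 × (0.46 × 17.0 + 8.13) = 0.26 × 15.950 = 4.1470 mm/d
ETc = Kc × ET₀ = 1.08 × 4.1470 = 4.4788 mm/d
Over 10 days: 4.4788 × 10 = 44.788 mm

45 mm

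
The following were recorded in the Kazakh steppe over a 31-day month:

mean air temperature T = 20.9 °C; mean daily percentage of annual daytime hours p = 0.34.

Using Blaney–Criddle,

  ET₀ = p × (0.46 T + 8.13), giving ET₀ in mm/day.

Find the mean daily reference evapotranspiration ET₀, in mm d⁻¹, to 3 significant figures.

ET₀ = 0.34 × (0.46 × 20.9 + 8.13) = 0.34 × 17.744 = 6.0330 mm/d

6.03 mm d⁻¹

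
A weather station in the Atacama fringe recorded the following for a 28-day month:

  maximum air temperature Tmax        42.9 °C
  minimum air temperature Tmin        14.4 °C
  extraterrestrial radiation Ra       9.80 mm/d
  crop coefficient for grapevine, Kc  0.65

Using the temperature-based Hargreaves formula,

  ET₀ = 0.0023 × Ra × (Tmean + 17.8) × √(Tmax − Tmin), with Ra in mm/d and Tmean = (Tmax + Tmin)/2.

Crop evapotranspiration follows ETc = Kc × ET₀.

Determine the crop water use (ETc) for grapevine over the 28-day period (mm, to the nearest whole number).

102 mm

Tmean = (42.9 + 14.4)/2 = 28.65 °C
ET₀ = 0.0023 × 9.80 × (28.65 + 17.8) × √28.5 = 0.0023 × 9.80 × 46.45 × 5.3385 = 5.5893 mm/d
ETc = Kc × ET₀ = 0.65 × 5.5893 = 3.6330 mm/d
Over 28 days: 3.6330 × 28 = 101.724 mm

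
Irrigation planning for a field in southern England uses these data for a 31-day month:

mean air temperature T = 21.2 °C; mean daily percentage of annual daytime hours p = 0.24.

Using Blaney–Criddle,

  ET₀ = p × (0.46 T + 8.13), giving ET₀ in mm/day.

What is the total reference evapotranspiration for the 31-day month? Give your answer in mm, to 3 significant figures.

ET₀ = 0.24 × (0.46 × 21.2 + 8.13) = 0.24 × 17.882 = 4.2917 mm/d
Monthly total = 4.2917 × 31 = 133.043 mm

133 mm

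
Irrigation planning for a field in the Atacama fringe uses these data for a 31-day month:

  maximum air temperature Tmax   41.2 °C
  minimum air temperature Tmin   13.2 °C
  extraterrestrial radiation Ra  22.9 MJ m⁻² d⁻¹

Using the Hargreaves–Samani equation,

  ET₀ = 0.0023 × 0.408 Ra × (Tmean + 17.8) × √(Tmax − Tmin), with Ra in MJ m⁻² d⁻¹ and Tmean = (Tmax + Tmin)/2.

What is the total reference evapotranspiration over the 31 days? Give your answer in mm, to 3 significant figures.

Tmean = (41.2 + 13.2)/2 = 27.20 °C
0.408 Ra = 0.408 × 22.9 = 9.3432 mm/d equivalent
ET₀ = 0.0023 × 9.3432 × (27.20 + 17.8) × √28.0 = 0.0023 × 9.3432 × 45.00 × 5.2915 = 5.1170 mm/d
Over 31 days: 5.1170 × 31 = 158.627 mm

159 mm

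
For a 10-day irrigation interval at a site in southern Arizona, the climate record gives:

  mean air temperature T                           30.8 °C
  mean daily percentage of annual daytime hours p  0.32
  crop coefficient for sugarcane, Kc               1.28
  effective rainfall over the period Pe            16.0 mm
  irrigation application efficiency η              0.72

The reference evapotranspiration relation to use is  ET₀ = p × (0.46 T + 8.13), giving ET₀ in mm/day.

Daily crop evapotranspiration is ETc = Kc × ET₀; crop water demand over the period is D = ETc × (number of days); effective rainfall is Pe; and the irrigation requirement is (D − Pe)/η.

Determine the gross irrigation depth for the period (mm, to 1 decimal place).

ET₀ = 0.32 × (0.46 × 30.8 + 8.13) = 0.32 × 22.298 = 7.1354 mm/d
ETc = Kc × ET₀ = 1.28 × 7.1354 = 9.1333 mm/d
Crop demand D = ETc × 10 d = 9.1333 × 10 = 91.333 mm
D − Pe = 91.333 − 16.0 = 75.333 mm
Gross irrigation = 75.333 / 0.72 = 104.629 mm

104.6 mm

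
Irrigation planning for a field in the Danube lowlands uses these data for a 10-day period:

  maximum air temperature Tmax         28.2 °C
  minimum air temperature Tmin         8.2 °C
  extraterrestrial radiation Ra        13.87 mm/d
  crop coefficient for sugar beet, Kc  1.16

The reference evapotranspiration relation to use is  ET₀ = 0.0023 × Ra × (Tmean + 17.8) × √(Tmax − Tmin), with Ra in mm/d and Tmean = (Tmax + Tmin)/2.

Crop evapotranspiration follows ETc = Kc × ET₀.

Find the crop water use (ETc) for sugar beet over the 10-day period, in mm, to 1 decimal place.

Tmean = (28.2 + 8.2)/2 = 18.20 °C
ET₀ = 0.0023 × 13.87 × (18.20 + 17.8) × √20.0 = 0.0023 × 13.87 × 36.00 × 4.4721 = 5.1359 mm/d
ETc = Kc × ET₀ = 1.16 × 5.1359 = 5.9576 mm/d
Over 10 days: 5.9576 × 10 = 59.576 mm

59.6 mm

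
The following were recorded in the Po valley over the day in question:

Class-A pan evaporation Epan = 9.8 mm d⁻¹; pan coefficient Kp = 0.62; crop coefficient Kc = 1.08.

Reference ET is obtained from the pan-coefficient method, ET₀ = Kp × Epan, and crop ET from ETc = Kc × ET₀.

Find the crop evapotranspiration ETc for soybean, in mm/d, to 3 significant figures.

6.56 mm/d

ET₀ = 0.62 × 9.8 = 6.0760 mm/d
ETc = Kc × ET₀ = 1.08 × 6.0760 = 6.5621 mm/d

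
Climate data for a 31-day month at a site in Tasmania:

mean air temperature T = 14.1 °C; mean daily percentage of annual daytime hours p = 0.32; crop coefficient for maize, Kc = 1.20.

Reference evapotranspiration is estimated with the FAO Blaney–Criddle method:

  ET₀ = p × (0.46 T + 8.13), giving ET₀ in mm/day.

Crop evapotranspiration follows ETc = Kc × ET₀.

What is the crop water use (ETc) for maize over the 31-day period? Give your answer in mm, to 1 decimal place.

174.0 mm

ET₀ = 0.32 × (0.46 × 14.1 + 8.13) = 0.32 × 14.616 = 4.6771 mm/d
ETc = Kc × ET₀ = 1.20 × 4.6771 = 5.6125 mm/d
Over 31 days: 5.6125 × 31 = 173.988 mm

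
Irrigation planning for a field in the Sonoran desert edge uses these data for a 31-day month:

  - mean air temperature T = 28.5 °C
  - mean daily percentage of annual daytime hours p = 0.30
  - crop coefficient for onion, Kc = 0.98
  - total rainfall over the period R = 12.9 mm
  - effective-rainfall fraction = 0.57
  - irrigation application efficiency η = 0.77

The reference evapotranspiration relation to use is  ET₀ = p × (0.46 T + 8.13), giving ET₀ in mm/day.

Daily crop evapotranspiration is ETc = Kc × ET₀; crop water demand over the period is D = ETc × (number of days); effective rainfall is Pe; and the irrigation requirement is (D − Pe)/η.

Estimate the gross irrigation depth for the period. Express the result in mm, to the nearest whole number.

ET₀ = 0.30 × (0.46 × 28.5 + 8.13) = 0.30 × 21.240 = 6.3720 mm/d
ETc = Kc × ET₀ = 0.98 × 6.3720 = 6.2446 mm/d
Crop demand D = ETc × 31 d = 6.2446 × 31 = 193.583 mm
Pe = 0.57 × 12.9 = 7.353 mm
D − Pe = 193.583 − 7.353 = 186.230 mm
Gross irrigation = 186.230 / 0.77 = 241.857 mm

242 mm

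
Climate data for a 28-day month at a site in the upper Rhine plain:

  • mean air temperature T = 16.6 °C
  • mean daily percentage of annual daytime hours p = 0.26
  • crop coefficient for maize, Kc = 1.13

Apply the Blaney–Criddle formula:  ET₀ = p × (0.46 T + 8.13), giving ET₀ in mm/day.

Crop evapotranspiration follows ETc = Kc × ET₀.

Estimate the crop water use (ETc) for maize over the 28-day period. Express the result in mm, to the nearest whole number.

ET₀ = 0.26 × (0.46 × 16.6 + 8.13) = 0.26 × 15.766 = 4.0992 mm/d
ETc = Kc × ET₀ = 1.13 × 4.0992 = 4.6321 mm/d
Over 28 days: 4.6321 × 28 = 129.699 mm

130 mm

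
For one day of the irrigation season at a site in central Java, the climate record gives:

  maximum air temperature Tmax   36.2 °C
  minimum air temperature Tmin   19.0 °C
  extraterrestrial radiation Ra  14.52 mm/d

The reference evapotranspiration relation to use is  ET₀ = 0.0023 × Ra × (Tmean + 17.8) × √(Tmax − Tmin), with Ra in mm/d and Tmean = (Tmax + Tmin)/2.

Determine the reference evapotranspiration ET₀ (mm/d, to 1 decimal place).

Tmean = (36.2 + 19.0)/2 = 27.60 °C
ET₀ = 0.0023 × 14.52 × (27.60 + 17.8) × √17.2 = 0.0023 × 14.52 × 45.40 × 4.1473 = 6.2880 mm/d

6.3 mm/d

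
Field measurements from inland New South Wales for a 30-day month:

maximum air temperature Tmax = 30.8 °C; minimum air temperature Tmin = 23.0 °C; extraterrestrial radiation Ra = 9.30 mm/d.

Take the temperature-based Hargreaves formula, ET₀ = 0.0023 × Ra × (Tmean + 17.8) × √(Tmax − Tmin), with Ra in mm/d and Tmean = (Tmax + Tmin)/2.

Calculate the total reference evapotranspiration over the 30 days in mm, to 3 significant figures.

80.1 mm

Tmean = (30.8 + 23.0)/2 = 26.90 °C
ET₀ = 0.0023 × 9.30 × (26.90 + 17.8) × √7.8 = 0.0023 × 9.30 × 44.70 × 2.7928 = 2.6703 mm/d
Over 30 days: 2.6703 × 30 = 80.109 mm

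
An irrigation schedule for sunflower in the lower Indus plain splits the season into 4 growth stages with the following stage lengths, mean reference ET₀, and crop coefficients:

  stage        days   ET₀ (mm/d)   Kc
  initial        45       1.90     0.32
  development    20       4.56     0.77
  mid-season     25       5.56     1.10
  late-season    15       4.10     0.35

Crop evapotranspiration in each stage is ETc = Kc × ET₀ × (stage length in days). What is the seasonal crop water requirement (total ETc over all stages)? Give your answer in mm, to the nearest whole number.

272 mm

initial: 0.32 × 1.90 × 45 = 27.36 mm
development: 0.77 × 4.56 × 20 = 70.22 mm
mid-season: 1.10 × 5.56 × 25 = 152.90 mm
late-season: 0.35 × 4.10 × 15 = 21.53 mm
Seasonal total = 272.01 mm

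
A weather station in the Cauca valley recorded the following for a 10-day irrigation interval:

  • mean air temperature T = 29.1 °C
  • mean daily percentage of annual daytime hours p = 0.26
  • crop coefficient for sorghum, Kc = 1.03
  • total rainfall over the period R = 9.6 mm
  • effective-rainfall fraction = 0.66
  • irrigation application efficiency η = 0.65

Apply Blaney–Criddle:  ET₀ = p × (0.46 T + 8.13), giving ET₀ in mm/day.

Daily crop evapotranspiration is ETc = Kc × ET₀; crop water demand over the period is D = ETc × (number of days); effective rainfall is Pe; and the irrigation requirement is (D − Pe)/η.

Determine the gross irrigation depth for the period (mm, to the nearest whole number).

79 mm

ET₀ = 0.26 × (0.46 × 29.1 + 8.13) = 0.26 × 21.516 = 5.5942 mm/d
ETc = Kc × ET₀ = 1.03 × 5.5942 = 5.7620 mm/d
Crop demand D = ETc × 10 d = 5.7620 × 10 = 57.620 mm
Pe = 0.66 × 9.6 = 6.336 mm
D − Pe = 57.620 − 6.336 = 51.284 mm
Gross irrigation = 51.284 / 0.65 = 78.898 mm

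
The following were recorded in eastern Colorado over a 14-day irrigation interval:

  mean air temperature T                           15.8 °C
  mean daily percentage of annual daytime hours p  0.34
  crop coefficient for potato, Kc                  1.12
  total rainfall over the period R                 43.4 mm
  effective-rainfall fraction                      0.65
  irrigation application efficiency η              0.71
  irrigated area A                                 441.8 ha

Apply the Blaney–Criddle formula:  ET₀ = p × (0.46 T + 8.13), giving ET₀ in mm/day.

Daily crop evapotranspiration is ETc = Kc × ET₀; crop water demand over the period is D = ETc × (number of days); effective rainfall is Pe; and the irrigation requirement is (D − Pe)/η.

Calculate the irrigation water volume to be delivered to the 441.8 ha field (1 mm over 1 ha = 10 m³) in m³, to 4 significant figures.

ET₀ = 0.34 × (0.46 × 15.8 + 8.13) = 0.34 × 15.398 = 5.2353 mm/d
ETc = Kc × ET₀ = 1.12 × 5.2353 = 5.8635 mm/d
Crop demand D = ETc × 14 d = 5.8635 × 14 = 82.089 mm
Pe = 0.65 × 43.4 = 28.210 mm
D − Pe = 82.089 − 28.210 = 53.879 mm
Gross irrigation = 53.879 / 0.71 = 75.886 mm
Volume = 75.886 mm × 441.8 ha × 10 = 335264.3 m³

335300 m³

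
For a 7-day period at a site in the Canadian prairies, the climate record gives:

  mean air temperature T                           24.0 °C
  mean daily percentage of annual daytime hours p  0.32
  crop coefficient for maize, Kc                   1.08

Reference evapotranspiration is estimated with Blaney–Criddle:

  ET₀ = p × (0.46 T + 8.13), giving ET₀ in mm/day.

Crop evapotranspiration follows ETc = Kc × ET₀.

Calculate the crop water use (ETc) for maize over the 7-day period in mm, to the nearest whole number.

46 mm

ET₀ = 0.32 × (0.46 × 24.0 + 8.13) = 0.32 × 19.170 = 6.1344 mm/d
ETc = Kc × ET₀ = 1.08 × 6.1344 = 6.6252 mm/d
Over 7 days: 6.6252 × 7 = 46.376 mm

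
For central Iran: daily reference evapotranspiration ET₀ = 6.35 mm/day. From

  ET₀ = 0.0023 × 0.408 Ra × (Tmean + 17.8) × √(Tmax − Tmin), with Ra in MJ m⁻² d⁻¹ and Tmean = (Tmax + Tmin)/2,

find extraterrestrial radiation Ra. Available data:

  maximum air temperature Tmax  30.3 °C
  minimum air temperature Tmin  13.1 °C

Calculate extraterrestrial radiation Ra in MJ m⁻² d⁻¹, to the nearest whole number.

Tmean = (30.3+13.1)/2 = 21.70 °C; ΔT = 17.2
Ra = ET₀ / [0.0023 × 0.408 × (Tmean+17.8) × √ΔT]
   = 6.35 / (0.0023 × 0.408 × 39.50 × 4.1473) = 41.307 MJ m⁻² d⁻¹

41 MJ m⁻² d⁻¹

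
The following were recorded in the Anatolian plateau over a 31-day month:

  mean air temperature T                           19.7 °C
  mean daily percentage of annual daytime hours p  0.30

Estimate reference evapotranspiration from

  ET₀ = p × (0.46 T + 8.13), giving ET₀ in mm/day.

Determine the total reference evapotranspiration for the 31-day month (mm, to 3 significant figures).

ET₀ = 0.30 × (0.46 × 19.7 + 8.13) = 0.30 × 17.192 = 5.1576 mm/d
Monthly total = 5.1576 × 31 = 159.886 mm

160 mm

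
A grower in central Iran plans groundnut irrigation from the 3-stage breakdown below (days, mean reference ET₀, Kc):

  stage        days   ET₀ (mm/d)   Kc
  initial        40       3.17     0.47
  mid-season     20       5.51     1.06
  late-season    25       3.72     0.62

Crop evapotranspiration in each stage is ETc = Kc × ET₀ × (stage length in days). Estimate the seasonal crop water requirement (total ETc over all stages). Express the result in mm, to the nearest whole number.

initial: 0.47 × 3.17 × 40 = 59.60 mm
mid-season: 1.06 × 5.51 × 20 = 116.81 mm
late-season: 0.62 × 3.72 × 25 = 57.66 mm
Seasonal total = 234.07 mm

234 mm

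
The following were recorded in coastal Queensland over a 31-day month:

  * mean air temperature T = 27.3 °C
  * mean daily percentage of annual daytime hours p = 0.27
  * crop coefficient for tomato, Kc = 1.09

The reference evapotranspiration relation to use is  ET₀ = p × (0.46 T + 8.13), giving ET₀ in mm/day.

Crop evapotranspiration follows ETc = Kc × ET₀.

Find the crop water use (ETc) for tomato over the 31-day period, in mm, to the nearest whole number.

ET₀ = 0.27 × (0.46 × 27.3 + 8.13) = 0.27 × 20.688 = 5.5858 mm/d
ETc = Kc × ET₀ = 1.09 × 5.5858 = 6.0885 mm/d
Over 31 days: 6.0885 × 31 = 188.744 mm

189 mm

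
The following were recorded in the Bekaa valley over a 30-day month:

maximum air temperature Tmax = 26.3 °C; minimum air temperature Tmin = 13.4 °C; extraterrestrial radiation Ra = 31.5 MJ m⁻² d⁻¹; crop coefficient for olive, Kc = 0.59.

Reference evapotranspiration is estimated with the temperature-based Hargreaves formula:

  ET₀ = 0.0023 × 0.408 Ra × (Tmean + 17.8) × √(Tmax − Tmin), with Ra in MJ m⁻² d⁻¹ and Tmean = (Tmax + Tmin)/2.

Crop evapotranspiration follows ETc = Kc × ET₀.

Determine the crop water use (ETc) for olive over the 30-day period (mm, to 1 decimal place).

70.8 mm

Tmean = (26.3 + 13.4)/2 = 19.85 °C
0.408 Ra = 0.408 × 31.5 = 12.8520 mm/d equivalent
ET₀ = 0.0023 × 12.8520 × (19.85 + 17.8) × √12.9 = 0.0023 × 12.8520 × 37.65 × 3.5917 = 3.9973 mm/d
ETc = Kc × ET₀ = 0.59 × 3.9973 = 2.3584 mm/d
Over 30 days: 2.3584 × 30 = 70.752 mm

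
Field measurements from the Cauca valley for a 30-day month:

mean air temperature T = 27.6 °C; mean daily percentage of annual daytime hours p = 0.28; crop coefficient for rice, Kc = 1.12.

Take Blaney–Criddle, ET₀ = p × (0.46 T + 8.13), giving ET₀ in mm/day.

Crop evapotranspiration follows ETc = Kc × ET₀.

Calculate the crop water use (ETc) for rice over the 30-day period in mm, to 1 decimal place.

ET₀ = 0.28 × (0.46 × 27.6 + 8.13) = 0.28 × 20.826 = 5.8313 mm/d
ETc = Kc × ET₀ = 1.12 × 5.8313 = 6.5311 mm/d
Over 30 days: 6.5311 × 30 = 195.933 mm

195.9 mm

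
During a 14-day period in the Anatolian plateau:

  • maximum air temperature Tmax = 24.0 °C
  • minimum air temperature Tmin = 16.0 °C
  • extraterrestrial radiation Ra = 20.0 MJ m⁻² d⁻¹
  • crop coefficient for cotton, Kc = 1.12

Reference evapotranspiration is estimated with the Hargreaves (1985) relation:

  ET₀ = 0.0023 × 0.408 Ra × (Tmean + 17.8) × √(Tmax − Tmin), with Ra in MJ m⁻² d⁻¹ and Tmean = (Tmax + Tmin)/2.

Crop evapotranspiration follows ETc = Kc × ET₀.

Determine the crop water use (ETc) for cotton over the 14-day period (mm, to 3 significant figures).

31.5 mm

Tmean = (24.0 + 16.0)/2 = 20.00 °C
0.408 Ra = 0.408 × 20.0 = 8.1600 mm/d equivalent
ET₀ = 0.0023 × 8.1600 × (20.00 + 17.8) × √8.0 = 0.0023 × 8.1600 × 37.80 × 2.8284 = 2.0066 mm/d
ETc = Kc × ET₀ = 1.12 × 2.0066 = 2.2474 mm/d
Over 14 days: 2.2474 × 14 = 31.464 mm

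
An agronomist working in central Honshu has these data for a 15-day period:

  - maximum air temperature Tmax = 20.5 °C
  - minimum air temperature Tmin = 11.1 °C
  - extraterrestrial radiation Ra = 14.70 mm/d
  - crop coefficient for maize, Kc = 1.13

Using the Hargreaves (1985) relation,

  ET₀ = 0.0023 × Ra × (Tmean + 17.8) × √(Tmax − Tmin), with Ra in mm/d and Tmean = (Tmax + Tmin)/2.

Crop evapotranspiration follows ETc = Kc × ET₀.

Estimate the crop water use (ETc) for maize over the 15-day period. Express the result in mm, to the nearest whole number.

Tmean = (20.5 + 11.1)/2 = 15.80 °C
ET₀ = 0.0023 × 14.70 × (15.80 + 17.8) × √9.4 = 0.0023 × 14.70 × 33.60 × 3.0659 = 3.4829 mm/d
ETc = Kc × ET₀ = 1.13 × 3.4829 = 3.9357 mm/d
Over 15 days: 3.9357 × 15 = 59.036 mm

59 mm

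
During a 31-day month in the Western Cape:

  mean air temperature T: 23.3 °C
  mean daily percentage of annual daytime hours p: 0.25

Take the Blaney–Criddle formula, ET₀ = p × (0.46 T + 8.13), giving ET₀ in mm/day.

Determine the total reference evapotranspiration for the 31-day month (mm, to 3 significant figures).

146 mm

ET₀ = 0.25 × (0.46 × 23.3 + 8.13) = 0.25 × 18.848 = 4.7120 mm/d
Monthly total = 4.7120 × 31 = 146.072 mm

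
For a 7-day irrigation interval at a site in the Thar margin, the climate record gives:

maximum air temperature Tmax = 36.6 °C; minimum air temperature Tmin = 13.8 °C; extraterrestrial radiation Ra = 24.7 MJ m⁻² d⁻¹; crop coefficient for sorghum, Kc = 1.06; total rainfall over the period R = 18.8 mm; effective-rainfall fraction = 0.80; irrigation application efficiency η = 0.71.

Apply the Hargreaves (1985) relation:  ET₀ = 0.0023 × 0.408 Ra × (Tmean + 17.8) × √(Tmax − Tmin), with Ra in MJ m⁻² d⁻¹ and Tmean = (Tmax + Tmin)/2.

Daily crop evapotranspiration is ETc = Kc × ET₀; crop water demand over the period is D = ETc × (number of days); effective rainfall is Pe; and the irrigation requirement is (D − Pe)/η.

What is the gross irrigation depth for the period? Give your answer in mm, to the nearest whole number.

Tmean = (36.6 + 13.8)/2 = 25.20 °C
0.408 Ra = 0.408 × 24.7 = 10.0776 mm/d equivalent
ET₀ = 0.0023 × 10.0776 × (25.20 + 17.8) × √22.8 = 0.0023 × 10.0776 × 43.00 × 4.7749 = 4.7590 mm/d
ETc = Kc × ET₀ = 1.06 × 4.7590 = 5.0445 mm/d
Crop demand D = ETc × 7 d = 5.0445 × 7 = 35.312 mm
Pe = 0.80 × 18.8 = 15.040 mm
D − Pe = 35.312 − 15.040 = 20.272 mm
Gross irrigation = 20.272 / 0.71 = 28.552 mm

29 mm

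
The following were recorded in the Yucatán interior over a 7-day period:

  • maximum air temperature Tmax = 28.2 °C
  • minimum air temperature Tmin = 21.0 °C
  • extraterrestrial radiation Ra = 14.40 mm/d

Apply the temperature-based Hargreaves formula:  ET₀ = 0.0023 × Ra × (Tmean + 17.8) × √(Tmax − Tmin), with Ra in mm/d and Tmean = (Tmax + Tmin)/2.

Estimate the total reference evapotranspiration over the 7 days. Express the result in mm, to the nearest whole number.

26 mm

Tmean = (28.2 + 21.0)/2 = 24.60 °C
ET₀ = 0.0023 × 14.40 × (24.60 + 17.8) × √7.2 = 0.0023 × 14.40 × 42.40 × 2.6833 = 3.7681 mm/d
Over 7 days: 3.7681 × 7 = 26.377 mm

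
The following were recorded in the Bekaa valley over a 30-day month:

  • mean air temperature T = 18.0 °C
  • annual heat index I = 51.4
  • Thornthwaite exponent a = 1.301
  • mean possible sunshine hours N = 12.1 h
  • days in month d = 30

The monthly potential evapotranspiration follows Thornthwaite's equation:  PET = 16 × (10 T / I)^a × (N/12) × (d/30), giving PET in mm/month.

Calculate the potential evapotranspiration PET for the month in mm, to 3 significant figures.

82.4 mm

10T/I = 10 × 18.0 / 51.4 = 3.5019
(10T/I)^a = 3.5019^1.301 = 5.1067
Uncorrected PET = 16 × 5.1067 = 81.707 mm
Correction = (N/12)(d/30) = (12.1/12)(30/30) = 1.0083
PET = 81.707 × 1.0083 = 82.385 mm/month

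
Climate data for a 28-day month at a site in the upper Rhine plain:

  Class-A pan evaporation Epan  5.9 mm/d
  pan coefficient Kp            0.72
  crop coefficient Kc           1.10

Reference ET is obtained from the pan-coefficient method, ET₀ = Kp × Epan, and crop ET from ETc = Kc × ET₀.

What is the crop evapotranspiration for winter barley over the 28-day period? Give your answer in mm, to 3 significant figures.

131 mm

ET₀ = 0.72 × 5.9 = 4.2480 mm/d
ETc = Kc × ET₀ = 1.10 × 4.2480 = 4.6728 mm/d
Over 28 days: 4.6728 × 28 = 130.838 mm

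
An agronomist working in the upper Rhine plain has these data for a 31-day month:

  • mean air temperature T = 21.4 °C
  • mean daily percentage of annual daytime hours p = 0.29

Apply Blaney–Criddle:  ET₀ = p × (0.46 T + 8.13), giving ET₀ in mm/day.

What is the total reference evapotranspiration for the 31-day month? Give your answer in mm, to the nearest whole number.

ET₀ = 0.29 × (0.46 × 21.4 + 8.13) = 0.29 × 17.974 = 5.2125 mm/d
Monthly total = 5.2125 × 31 = 161.588 mm

162 mm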